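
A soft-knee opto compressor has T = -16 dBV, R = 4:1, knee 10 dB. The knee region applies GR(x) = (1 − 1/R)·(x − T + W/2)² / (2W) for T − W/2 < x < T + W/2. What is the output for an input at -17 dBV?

x − T + W/2 = -17 − (-16) + 5 = 4.
GR = (1 − 1/4) × 4² / 20 = 0.75 × 16 / 20 = 0.6 dB.
Output = -17 − 0.6 = -17.6 dBV.

-17.6 dBV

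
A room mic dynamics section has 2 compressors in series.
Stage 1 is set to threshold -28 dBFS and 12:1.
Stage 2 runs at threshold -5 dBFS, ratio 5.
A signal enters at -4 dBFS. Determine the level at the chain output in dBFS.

-26 dBFS

Stage 1: 24 dB above -28 dBFS, reduced 12:1 to 2 dB above → -26 dBFS.
Stage 2: below threshold (-26 ≤ -5); passes unchanged; output -26 dBFS.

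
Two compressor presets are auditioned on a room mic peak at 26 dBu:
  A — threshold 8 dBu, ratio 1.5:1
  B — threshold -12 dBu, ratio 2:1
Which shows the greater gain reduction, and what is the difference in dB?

A: overshoot 18 dB → output overshoot 12 dB → GR 6 dB.
B: overshoot 38 dB → output overshoot 19 dB → GR 19 dB.
B applies 13 dB more gain reduction.

B, by 13 dB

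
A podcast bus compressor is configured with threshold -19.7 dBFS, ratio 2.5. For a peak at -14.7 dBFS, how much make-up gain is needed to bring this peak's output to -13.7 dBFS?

4 dB

Overshoot 5 dB → 5/2.5 = 2 dB after compression, so the compressed level is -19.7 + 2 = -17.7 dBFS.
Make-up = target − compressed = -13.7 − (-17.7) = 4 dB.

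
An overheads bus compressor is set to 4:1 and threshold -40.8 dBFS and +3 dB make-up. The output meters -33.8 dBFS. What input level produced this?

Remove make-up: -33.8 − 3 = -36.8 dBFS.
That's 4 dB above the -40.8 dBFS threshold.
Before 4:1 compression the overshoot was 4 × 4 = 16 dB, so input = -40.8 + 16 = -24.8 dBFS.

-24.8 dBFS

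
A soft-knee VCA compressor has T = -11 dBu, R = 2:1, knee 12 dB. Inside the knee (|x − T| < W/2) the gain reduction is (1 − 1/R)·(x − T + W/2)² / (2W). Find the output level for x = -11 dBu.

-11.75 dBu

x − T + W/2 = -11 − (-11) + 6 = 6.
GR = (1 − 1/2) × 6² / 24 = 0.5 × 36 / 24 = 0.75 dB.
Output = -11 − 0.75 = -11.75 dBu.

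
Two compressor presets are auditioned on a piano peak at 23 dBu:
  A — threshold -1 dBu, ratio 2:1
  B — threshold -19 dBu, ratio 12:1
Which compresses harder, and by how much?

A: 24 dB over, compressed to 12 dB over, so 12 dB of GR.
B: 42 dB over, compressed to 3.5 dB over, so 38.5 dB of GR.
B reduces 26.5 dB more.

B, by 26.5 dB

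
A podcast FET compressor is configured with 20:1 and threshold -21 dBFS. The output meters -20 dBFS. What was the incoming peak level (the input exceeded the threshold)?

-1 dBFS

That's 1 dB above the -21 dBFS threshold.
Before 20:1 compression the overshoot was 1 × 20 = 20 dB, so input = -21 + 20 = -1 dBFS.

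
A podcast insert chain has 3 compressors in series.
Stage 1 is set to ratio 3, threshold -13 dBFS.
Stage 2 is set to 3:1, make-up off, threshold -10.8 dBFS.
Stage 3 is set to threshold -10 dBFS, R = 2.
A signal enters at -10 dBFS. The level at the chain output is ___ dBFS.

Stage 1: -10 dBFS is 3 dB over -13 dBFS; at 3:1 that becomes 1 dB over, giving -12 dBFS.
Stage 2: -12 dBFS ≤ -10.8 dBFS, so stage 2 doesn't engage; output -12 dBFS.
Stage 3: below threshold (-12 ≤ -10); passes unchanged; output -12 dBFS.

-12 dBFS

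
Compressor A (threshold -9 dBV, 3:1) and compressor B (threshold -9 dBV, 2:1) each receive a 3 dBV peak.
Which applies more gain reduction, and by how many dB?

A, by 2 dB

A: overshoot 12 dB → output overshoot 4 dB → GR 8 dB.
B: overshoot 12 dB → output overshoot 6 dB → GR 6 dB.
A applies 2 dB more gain reduction.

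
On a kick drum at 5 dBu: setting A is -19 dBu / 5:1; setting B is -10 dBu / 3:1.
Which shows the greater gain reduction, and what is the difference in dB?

A, by 9.2 dB

A: 24 dB over, compressed to 4.8 dB over, so 19.2 dB of GR.
B: 15 dB over, compressed to 5 dB over, so 10 dB of GR.
A applies 9.2 dB more gain reduction.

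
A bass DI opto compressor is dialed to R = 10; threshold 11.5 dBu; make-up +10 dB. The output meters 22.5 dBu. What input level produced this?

Remove make-up: 22.5 − 10 = 12.5 dBu.
That's 1 dB above the 11.5 dBu threshold.
Before 10:1 compression the overshoot was 1 × 10 = 10 dB, so input = 11.5 + 10 = 21.5 dBu.

21.5 dBu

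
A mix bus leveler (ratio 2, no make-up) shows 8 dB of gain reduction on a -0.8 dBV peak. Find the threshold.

-16.8 dBV

Input is 16 dB above T (since output overshoot × R = input overshoot: (-8.8 − T)·2 = -0.8 − T gives T = -16.8 dBV).
Check: -16.8 + (-0.8 − (-16.8))/2 = -16.8 + 8 = -8.8 dBV. ✓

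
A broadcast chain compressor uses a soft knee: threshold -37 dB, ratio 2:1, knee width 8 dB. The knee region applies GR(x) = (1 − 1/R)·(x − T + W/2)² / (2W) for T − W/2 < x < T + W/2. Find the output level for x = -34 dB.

-35.53125 dB

x − T + W/2 = -34 − (-37) + 4 = 7.
GR = (1 − 1/2) × 7² / 16 = 0.5 × 49 / 16 = 1.53125 dB.
Output = -34 − 1.53125 = -35.53125 dB.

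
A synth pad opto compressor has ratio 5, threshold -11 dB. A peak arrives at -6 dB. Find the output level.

The input is 5 dB above the -11 dB threshold.
The 5 dB excess becomes 1 dB after 5:1 reduction.
Output = -11 + 1 = -10 dB.

-10 dB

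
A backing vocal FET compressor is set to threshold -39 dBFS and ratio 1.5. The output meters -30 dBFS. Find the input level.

-25.5 dBFS

The compressed level sits -30 − (-39) = 9 dB over threshold.
Undo the ratio: input overshoot = 9 × 1.5 = 13.5 dB, giving input = -25.5 dBFS.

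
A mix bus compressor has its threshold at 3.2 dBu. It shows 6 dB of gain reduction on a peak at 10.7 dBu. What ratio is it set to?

Input overshoot = 10.7 − 3.2 = 7.5 dB.
Output overshoot = 7.5 − 6 = 1.5 dB.
Ratio = input overshoot / output overshoot = 7.5 / 1.5 = 5.

5:1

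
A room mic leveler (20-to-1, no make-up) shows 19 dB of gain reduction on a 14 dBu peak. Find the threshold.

-6 dBu

Let T be the threshold. Output overshoot = (input overshoot)/R, so -5 − T = (14 − T)/20.
20·(-5 − T) = 14 − T → 19·T = -100 − 14 = -114.
T = -114/19 = -6 dBu.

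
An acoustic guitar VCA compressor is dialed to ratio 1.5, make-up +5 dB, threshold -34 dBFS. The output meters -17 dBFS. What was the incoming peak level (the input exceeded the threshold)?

-16 dBFS

Remove make-up: -17 − 5 = -22 dBFS.
The compressed level sits -22 − (-34) = 12 dB over threshold.
Before 1.5:1 compression the overshoot was 12 × 1.5 = 18 dB, so input = -34 + 18 = -16 dBFS.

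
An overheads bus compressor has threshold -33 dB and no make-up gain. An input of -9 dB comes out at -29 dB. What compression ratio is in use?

Input overshoot = -9 − (-33) = 24 dB; output overshoot = -29 − (-33) = 4 dB.
Ratio = 24 / 4 = 6.

6:1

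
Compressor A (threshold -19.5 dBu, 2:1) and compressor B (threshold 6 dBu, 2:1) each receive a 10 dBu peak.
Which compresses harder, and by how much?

A: GR = 29.5 − 29.5/2 = 14.75 dB.
B: GR = 4 − 4/2 = 2 dB.
Difference: 12.75 dB in favour of A.

A, by 12.75 dB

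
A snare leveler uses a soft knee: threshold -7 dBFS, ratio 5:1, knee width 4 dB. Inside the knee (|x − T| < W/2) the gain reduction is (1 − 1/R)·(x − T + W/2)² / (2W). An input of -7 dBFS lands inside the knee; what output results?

-7.4 dBFS

x − T + W/2 = -7 − (-7) + 2 = 2.
GR = (1 − 1/5) × 2² / 8 = 0.8 × 4 / 8 = 0.4 dB.
Output = -7 − 0.4 = -7.4 dBFS.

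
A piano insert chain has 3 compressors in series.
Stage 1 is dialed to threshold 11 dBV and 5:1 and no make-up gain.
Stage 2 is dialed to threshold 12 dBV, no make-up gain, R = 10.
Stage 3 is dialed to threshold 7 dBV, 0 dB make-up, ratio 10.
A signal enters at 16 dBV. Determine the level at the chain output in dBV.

7.5 dBV

Stage 1: 16 dBV is 5 dB over 11 dBV; at 5:1 that becomes 1 dB over, giving 12 dBV.
Stage 2: 12 dBV is at or below the 12 dBV threshold — no compression; output 12 dBV.
Stage 3: 5 dB above 7 dBV, reduced 10:1 to 0.5 dB above → 7.5 dBV.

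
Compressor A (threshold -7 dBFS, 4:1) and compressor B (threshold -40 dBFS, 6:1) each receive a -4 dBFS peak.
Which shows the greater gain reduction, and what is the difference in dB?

B, by 27.75 dB

A: GR = 3 − 3/4 = 2.25 dB.
B: GR = 36 − 36/6 = 30 dB.
Difference: 27.75 dB in favour of B.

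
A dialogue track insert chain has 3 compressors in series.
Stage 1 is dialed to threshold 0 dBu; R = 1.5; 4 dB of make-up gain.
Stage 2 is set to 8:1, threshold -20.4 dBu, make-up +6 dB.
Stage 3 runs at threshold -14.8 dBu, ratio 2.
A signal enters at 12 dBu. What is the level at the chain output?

-12.575 dBu

Stage 1: 12 dBu is 12 dB over 0 dBu; at 1.5:1 that becomes 8 dB over, giving 8 dBu; +4 dB make-up → 12 dBu.
Stage 2: overshoot 32.4 dB → 32.4/8 = 4.05 dB → -16.35 dBu; +6 dB make-up → -10.35 dBu.
Stage 3: -10.35 dBu is 4.45 dB over -14.8 dBu; at 2:1 that becomes 2.225 dB over, giving -12.575 dBu.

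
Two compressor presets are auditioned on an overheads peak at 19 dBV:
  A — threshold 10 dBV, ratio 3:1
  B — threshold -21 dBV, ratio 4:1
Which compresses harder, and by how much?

B, by 24 dB

A: 9 dB over, compressed to 3 dB over, so 6 dB of GR.
B: 40 dB over, compressed to 10 dB over, so 30 dB of GR.
B reduces 24 dB more.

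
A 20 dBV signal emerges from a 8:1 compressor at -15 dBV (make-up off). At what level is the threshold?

-20 dBV

Gain reduction = 20 − (-15) = 35 dB; output overshoot = GR / (R − 1) = 35 / 7 = 5 dB.
Threshold = output − output overshoot = -15 − 5 = -20 dBV.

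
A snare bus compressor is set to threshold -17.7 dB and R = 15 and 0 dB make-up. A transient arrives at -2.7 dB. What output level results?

-16.7 dB

-2.7 dB sits 15 dB over threshold.
At 15:1 the overshoot is divided by 15, leaving 1 dB above threshold.
So the level is -17.7 + 1 = -16.7 dB.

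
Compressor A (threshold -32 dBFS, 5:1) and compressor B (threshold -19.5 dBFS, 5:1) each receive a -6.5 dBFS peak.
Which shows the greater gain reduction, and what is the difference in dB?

A: overshoot 25.5 dB → output overshoot 5.1 dB → GR 20.4 dB.
B: overshoot 13 dB → output overshoot 2.6 dB → GR 10.4 dB.
A reduces 10 dB more.

A, by 10 dB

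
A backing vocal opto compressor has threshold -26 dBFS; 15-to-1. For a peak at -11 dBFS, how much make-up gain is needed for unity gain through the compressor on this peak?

14 dB

Overshoot 15 dB → 15/15 = 1 dB after compression, so the compressed level is -26 + 1 = -25 dBFS.
Make-up = target − compressed = -11 − (-25) = 14 dB.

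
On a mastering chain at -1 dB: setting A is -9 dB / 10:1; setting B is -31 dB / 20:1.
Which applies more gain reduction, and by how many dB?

A: GR = 8 − 8/10 = 7.2 dB.
B: GR = 30 − 30/20 = 28.5 dB.
B applies 21.3 dB more gain reduction.

B, by 21.3 dB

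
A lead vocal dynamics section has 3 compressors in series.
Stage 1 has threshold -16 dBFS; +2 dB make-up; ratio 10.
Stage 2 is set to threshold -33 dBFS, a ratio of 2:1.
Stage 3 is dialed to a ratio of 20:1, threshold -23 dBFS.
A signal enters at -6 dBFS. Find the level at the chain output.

-23 dBFS

Stage 1: -6 dBFS is 10 dB over -16 dBFS; at 10:1 that becomes 1 dB over, giving -15 dBFS; +2 dB make-up → -13 dBFS.
Stage 2: 20 dB above -33 dBFS, reduced 2:1 to 10 dB above → -23 dBFS.
Stage 3: below threshold (-23 ≤ -23); passes unchanged; output -23 dBFS.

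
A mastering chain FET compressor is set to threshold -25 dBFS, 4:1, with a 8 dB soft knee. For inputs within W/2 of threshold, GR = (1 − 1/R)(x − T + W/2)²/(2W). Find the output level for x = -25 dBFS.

x − T + W/2 = -25 − (-25) + 4 = 4.
GR = (1 − 1/4) × 4² / 16 = 0.75 × 16 / 16 = 0.75 dB.
Output = -25 − 0.75 = -25.75 dBFS.

-25.75 dBFS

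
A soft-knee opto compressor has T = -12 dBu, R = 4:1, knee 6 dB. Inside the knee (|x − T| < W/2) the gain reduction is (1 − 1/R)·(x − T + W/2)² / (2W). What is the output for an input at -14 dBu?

x − T + W/2 = -14 − (-12) + 3 = 1.
GR = (1 − 1/4) × 1² / 12 = 0.75 × 1 / 12 = 0.0625 dB.
Output = -14 − 0.0625 = -14.0625 dBu.

-14.0625 dBu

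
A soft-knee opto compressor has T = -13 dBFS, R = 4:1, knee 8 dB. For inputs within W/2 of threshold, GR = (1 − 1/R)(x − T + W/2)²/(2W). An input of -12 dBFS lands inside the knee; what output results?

-13.171875 dBFS

x − T + W/2 = -12 − (-13) + 4 = 5.
GR = (1 − 1/4) × 5² / 16 = 0.75 × 25 / 16 = 1.171875 dB.
Output = -12 − 1.171875 = -13.171875 dBFS.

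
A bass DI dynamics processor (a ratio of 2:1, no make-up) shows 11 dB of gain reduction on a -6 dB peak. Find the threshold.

-28 dB

Input is 22 dB above T (since output overshoot × R = input overshoot: (-17 − T)·2 = -6 − T gives T = -28 dB).
Check: -28 + (-6 − (-28))/2 = -28 + 11 = -17 dB. ✓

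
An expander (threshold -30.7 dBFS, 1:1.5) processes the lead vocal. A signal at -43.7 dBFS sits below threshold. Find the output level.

-50.2 dBFS

Below threshold, a 1:1.5 expander applies gain = (1.5−1)×(T − x) of attenuation.
(1.5−1) × 13 = 6.5 dB, so output = -43.7 − 6.5 = -50.2 dBFS.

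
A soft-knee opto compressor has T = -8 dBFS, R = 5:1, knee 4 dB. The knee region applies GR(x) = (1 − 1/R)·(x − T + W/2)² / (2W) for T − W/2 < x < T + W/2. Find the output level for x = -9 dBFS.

-9.1 dBFS

x − T + W/2 = -9 − (-8) + 2 = 1.
GR = (1 − 1/5) × 1² / 8 = 0.8 × 1 / 8 = 0.1 dB.
Output = -9 − 0.1 = -9.1 dBFS.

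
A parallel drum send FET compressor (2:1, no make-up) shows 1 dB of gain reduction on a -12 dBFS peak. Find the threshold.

-14 dBFS

Let T be the threshold. Output overshoot = (input overshoot)/R, so -13 − T = (-12 − T)/2.
2·(-13 − T) = -12 − T → 1·T = -26 − (-12) = -14.
T = -14/1 = -14 dBFS.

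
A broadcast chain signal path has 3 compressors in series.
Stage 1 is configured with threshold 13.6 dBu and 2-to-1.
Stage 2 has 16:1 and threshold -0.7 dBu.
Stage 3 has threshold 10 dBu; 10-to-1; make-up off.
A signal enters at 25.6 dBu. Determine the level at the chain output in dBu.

Stage 1: 12 dB above 13.6 dBu, reduced 2:1 to 6 dB above → 19.6 dBu.
Stage 2: 19.6 dBu is 20.3 dB over -0.7 dBu; at 16:1 that becomes 1.26875 dB over, giving 0.56875 dBu.
Stage 3: 0.56875 dBu ≤ 10 dBu, so stage 3 doesn't engage; output 0.56875 dBu.

0.56875 dBu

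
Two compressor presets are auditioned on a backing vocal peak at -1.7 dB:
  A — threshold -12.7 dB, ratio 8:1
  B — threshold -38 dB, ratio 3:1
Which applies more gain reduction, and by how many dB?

B, by 14.575 dB

A: GR = 11 − 11/8 = 9.625 dB.
B: GR = 36.3 − 36.3/3 = 24.2 dB.
Difference: 14.575 dB in favour of B.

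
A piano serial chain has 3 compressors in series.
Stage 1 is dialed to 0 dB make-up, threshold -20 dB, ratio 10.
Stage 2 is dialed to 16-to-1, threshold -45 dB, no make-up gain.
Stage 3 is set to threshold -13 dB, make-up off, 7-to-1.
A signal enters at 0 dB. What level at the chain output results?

Stage 1: 0 dB is 20 dB over -20 dB; at 10:1 that becomes 2 dB over, giving -18 dB.
Stage 2: -18 dB is 27 dB over -45 dB; at 16:1 that becomes 1.6875 dB over, giving -43.3125 dB.
Stage 3: below threshold (-43.3125 ≤ -13); passes unchanged; output -43.3125 dB.

-43.3125 dB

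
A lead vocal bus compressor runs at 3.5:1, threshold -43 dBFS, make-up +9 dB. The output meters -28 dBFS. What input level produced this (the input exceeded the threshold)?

-22 dBFS

Before make-up, the level was -28 − 9 = -37 dBFS.
The compressed level sits -37 − (-43) = 6 dB over threshold.
Input overshoot = R × output overshoot = 21 dB → input = -43 + 21 = -22 dBFS.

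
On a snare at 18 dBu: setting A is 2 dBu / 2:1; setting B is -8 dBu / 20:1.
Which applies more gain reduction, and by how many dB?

A: overshoot 16 dB → output overshoot 8 dB → GR 8 dB.
B: overshoot 26 dB → output overshoot 1.3 dB → GR 24.7 dB.
B applies 16.7 dB more gain reduction.

B, by 16.7 dB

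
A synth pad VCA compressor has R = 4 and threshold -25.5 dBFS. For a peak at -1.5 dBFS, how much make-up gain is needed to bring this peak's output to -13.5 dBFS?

Overshoot 24 dB → 24/4 = 6 dB after compression, so the compressed level is -25.5 + 6 = -19.5 dBFS.
Make-up = target − compressed = -13.5 − (-19.5) = 6 dB.

6 dB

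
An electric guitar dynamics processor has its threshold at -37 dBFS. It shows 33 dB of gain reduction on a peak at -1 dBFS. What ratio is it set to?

12:1

Input overshoot = -1 − (-37) = 36 dB.
Output overshoot = 36 − 33 = 3 dB.
Ratio = input overshoot / output overshoot = 36 / 3 = 12.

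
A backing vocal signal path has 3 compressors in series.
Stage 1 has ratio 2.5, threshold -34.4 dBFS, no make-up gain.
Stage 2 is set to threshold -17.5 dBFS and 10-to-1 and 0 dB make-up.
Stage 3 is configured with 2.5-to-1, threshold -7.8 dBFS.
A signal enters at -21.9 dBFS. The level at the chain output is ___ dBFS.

-29.4 dBFS

Stage 1: -21.9 dBFS is 12.5 dB over -34.4 dBFS; at 2.5:1 that becomes 5 dB over, giving -29.4 dBFS.
Stage 2: -29.4 dBFS ≤ -17.5 dBFS, so stage 2 doesn't engage; output -29.4 dBFS.
Stage 3: below threshold (-29.4 ≤ -7.8); passes unchanged; output -29.4 dBFS.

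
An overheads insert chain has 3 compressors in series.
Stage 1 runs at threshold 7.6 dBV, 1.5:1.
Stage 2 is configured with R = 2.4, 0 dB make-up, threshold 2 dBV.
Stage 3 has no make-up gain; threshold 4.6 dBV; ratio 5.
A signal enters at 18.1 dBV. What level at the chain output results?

5.13 dBV

Stage 1: 18.1 dBV is 10.5 dB over 7.6 dBV; at 1.5:1 that becomes 7 dB over, giving 14.6 dBV.
Stage 2: 12.6 dB above 2 dBV, reduced 2.4:1 to 5.25 dB above → 7.25 dBV.
Stage 3: overshoot 2.65 dB → 2.65/5 = 0.53 dB → 5.13 dBV.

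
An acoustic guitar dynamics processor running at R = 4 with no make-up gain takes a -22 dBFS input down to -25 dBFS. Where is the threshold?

-26 dBFS

Input is 4 dB above T (since output overshoot × R = input overshoot: (-25 − T)·4 = -22 − T gives T = -26 dBFS).
Check: -26 + (-22 − (-26))/4 = -26 + 1 = -25 dBFS. ✓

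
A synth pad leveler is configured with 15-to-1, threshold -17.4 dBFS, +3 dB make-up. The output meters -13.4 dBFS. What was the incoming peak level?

-2.4 dBFS

Before make-up, the level was -13.4 − 3 = -16.4 dBFS.
The compressed level sits -16.4 − (-17.4) = 1 dB over threshold.
Undo the ratio: input overshoot = 1 × 15 = 15 dB, giving input = -2.4 dBFS.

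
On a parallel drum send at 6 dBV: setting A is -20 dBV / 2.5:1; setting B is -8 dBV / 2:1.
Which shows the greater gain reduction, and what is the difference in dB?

A: 26 dB over, compressed to 10.4 dB over, so 15.6 dB of GR.
B: 14 dB over, compressed to 7 dB over, so 7 dB of GR.
A reduces 8.6 dB more.

A, by 8.6 dB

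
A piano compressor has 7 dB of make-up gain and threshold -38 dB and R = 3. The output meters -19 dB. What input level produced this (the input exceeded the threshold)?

-2 dB

Stripping the +7 dB make-up gives -26 dB at the gain stage.
The compressed level sits -26 − (-38) = 12 dB over threshold.
Before 3:1 compression the overshoot was 12 × 3 = 36 dB, so input = -38 + 36 = -2 dB.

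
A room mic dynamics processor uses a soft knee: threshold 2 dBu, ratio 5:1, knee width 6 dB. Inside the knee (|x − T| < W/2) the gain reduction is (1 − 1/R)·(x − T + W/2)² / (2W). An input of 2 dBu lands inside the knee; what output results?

1.4 dBu

x − T + W/2 = 2 − 2 + 3 = 3.
GR = (1 − 1/5) × 3² / 12 = 0.8 × 9 / 12 = 0.6 dB.
Output = 2 − 0.6 = 1.4 dBu.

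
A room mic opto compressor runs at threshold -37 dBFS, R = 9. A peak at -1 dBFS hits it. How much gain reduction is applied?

32 dB

Overshoot = -1 − (-37) = 36 dB.
At 9:1, output sits 36/9 = 4 dB above threshold.
GR = overshoot in − overshoot out = 36 − 4 = 32 dB.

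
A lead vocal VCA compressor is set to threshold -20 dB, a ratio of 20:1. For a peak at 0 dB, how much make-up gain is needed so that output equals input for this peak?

The peak compresses to -20 + 20/20 = -19 dB.
To reach 0 dB requires 0 − (-19) = 19 dB of make-up.

19 dB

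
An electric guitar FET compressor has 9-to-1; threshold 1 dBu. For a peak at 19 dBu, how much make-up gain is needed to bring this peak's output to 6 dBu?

3 dB

Without make-up, output = threshold + overshoot/9 = 1 + 2 = 3 dBu.
Gap to target: 3 dB.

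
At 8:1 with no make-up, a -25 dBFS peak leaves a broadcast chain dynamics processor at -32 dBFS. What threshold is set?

-33 dBFS

Let T be the threshold. Output overshoot = (input overshoot)/R, so -32 − T = (-25 − T)/8.
8·(-32 − T) = -25 − T → 7·T = -256 − (-25) = -231.
T = -231/7 = -33 dBFS.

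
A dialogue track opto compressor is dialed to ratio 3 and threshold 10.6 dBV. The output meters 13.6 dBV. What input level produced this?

19.6 dBV

The compressed level sits 13.6 − 10.6 = 3 dB over threshold.
Input overshoot = R × output overshoot = 9 dB → input = 10.6 + 9 = 19.6 dBV.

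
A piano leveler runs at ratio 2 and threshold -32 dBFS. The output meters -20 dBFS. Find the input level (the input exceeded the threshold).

Post-compression overshoot = -20 − (-32) = 12 dB.
Undo the ratio: input overshoot = 12 × 2 = 24 dB, giving input = -8 dBFS.

-8 dBFS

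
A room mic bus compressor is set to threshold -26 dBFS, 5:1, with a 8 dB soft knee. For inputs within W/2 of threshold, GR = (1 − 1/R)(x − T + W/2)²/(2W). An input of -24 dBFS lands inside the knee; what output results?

x − T + W/2 = -24 − (-26) + 4 = 6.
GR = (1 − 1/5) × 6² / 16 = 0.8 × 36 / 16 = 1.8 dB.
Output = -24 − 1.8 = -25.8 dBFS.

-25.8 dBFS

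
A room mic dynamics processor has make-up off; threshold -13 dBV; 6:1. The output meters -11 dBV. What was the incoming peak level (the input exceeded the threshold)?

Post-compression overshoot = -11 − (-13) = 2 dB.
Undo the ratio: input overshoot = 2 × 6 = 12 dB, giving input = -1 dBV.

-1 dBV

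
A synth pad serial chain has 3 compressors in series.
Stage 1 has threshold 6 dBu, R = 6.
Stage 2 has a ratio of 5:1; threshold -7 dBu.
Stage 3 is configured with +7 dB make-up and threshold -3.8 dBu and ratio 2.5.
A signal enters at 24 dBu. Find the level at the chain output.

Stage 1: overshoot 18 dB → 18/6 = 3 dB → 9 dBu.
Stage 2: overshoot 16 dB → 16/5 = 3.2 dB → -3.8 dBu.
Stage 3: -3.8 dBu is at or below the -3.8 dBu threshold — no compression; make-up brings it to 3.2 dBu.

3.2 dBu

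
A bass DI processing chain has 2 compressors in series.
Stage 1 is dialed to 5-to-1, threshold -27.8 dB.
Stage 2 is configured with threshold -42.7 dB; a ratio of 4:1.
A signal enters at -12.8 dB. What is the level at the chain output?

-38.225 dB

Stage 1: overshoot 15 dB → 15/5 = 3 dB → -24.8 dB.
Stage 2: -24.8 dB is 17.9 dB over -42.7 dB; at 4:1 that becomes 4.475 dB over, giving -38.225 dB.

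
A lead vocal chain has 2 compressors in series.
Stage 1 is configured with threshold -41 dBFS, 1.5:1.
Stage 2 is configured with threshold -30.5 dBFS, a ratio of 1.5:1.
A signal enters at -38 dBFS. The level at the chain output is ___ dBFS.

Stage 1: 3 dB above -41 dBFS, reduced 1.5:1 to 2 dB above → -39 dBFS.
Stage 2: -39 dBFS is at or below the -30.5 dBFS threshold — no compression; output -39 dBFS.

-39 dBFS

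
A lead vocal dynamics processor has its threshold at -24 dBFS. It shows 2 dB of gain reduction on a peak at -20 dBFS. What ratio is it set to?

Input overshoot = -20 − (-24) = 4 dB.
Output overshoot = 4 − 2 = 2 dB.
Ratio = input overshoot / output overshoot = 4 / 2 = 2.

2:1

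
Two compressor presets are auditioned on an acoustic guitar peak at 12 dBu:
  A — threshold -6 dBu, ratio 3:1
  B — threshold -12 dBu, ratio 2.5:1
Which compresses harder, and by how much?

B, by 2.4 dB

A: overshoot 18 dB → output overshoot 6 dB → GR 12 dB.
B: overshoot 24 dB → output overshoot 9.6 dB → GR 14.4 dB.
Difference: 2.4 dB in favour of B.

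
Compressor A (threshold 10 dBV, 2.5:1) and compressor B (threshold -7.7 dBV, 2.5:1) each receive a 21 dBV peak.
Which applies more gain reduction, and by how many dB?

B, by 10.62 dB

A: 11 dB over, compressed to 4.4 dB over, so 6.6 dB of GR.
B: 28.7 dB over, compressed to 11.48 dB over, so 17.22 dB of GR.
Difference: 10.62 dB in favour of B.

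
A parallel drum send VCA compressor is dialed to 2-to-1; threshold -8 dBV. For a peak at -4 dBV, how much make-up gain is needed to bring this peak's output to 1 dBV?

The peak compresses to -8 + 4/2 = -6 dBV.
To reach 1 dBV requires 1 − (-6) = 7 dB of make-up.

7 dB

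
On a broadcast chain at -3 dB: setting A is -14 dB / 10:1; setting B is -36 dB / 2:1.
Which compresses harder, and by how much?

A: 11 dB over, compressed to 1.1 dB over, so 9.9 dB of GR.
B: 33 dB over, compressed to 16.5 dB over, so 16.5 dB of GR.
Difference: 6.6 dB in favour of B.

B, by 6.6 dB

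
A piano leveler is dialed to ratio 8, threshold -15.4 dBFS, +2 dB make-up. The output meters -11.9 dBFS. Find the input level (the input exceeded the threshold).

-3.4 dBFS

Remove make-up: -11.9 − 2 = -13.9 dBFS.
The compressed level sits -13.9 − (-15.4) = 1.5 dB over threshold.
Before 8:1 compression the overshoot was 1.5 × 8 = 12 dB, so input = -15.4 + 12 = -3.4 dBFS.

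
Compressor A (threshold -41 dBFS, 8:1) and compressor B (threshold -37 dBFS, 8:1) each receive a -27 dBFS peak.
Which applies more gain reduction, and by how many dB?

A: GR = 14 − 14/8 = 12.25 dB.
B: GR = 10 − 10/8 = 8.75 dB.
Difference: 3.5 dB in favour of A.

A, by 3.5 dB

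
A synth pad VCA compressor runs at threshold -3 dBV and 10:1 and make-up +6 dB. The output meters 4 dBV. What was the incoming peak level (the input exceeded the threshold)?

Before make-up, the level was 4 − 6 = -2 dBV.
The compressed level sits -2 − (-3) = 1 dB over threshold.
Before 10:1 compression the overshoot was 1 × 10 = 10 dB, so input = -3 + 10 = 7 dBV.

7 dBV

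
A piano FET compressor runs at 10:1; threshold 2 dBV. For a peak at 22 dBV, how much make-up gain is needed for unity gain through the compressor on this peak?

18 dB

Overshoot 20 dB → 20/10 = 2 dB after compression, so the compressed level is 2 + 2 = 4 dBV.
Make-up = target − compressed = 22 − 4 = 18 dB.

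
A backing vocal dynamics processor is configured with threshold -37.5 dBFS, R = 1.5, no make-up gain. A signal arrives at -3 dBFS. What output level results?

-14.5 dBFS

The input is 34.5 dB above the -37.5 dBFS threshold.
At 1.5:1 the overshoot is divided by 1.5, leaving 23 dB above threshold.
So the level is -37.5 + 23 = -14.5 dBFS.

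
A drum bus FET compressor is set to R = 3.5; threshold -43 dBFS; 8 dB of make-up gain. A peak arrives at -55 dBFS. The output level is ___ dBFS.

-47 dBFS

-55 dBFS is 12 dB below the -43 dBFS threshold, so no gain reduction is applied.
Make-up gain adds 8 dB: -55 + 8 = -47 dBFS.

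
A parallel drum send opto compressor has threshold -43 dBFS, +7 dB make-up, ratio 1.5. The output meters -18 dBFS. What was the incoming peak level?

Remove make-up: -18 − 7 = -25 dBFS.
That's 18 dB above the -43 dBFS threshold.
Input overshoot = R × output overshoot = 27 dB → input = -43 + 27 = -16 dBFS.

-16 dBFS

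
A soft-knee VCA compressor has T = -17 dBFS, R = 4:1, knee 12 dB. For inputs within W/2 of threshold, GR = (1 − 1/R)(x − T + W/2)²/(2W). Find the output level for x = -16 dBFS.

x − T + W/2 = -16 − (-17) + 6 = 7.
GR = (1 − 1/4) × 7² / 24 = 0.75 × 49 / 24 = 1.53125 dB.
Output = -16 − 1.53125 = -17.53125 dBFS.

-17.53125 dBFS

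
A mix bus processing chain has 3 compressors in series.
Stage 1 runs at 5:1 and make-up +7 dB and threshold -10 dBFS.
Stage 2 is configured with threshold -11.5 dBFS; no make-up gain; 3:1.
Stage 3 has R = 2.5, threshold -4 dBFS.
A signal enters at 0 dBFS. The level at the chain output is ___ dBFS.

-8 dBFS

Stage 1: 0 dBFS is 10 dB over -10 dBFS; at 5:1 that becomes 2 dB over, giving -8 dBFS; +7 dB make-up → -1 dBFS.
Stage 2: overshoot 10.5 dB → 10.5/3 = 3.5 dB → -8 dBFS.
Stage 3: -8 dBFS ≤ -4 dBFS, so stage 3 doesn't engage; output -8 dBFS.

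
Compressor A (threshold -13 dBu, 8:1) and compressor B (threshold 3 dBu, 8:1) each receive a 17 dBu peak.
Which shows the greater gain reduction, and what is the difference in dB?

A, by 14 dB

A: GR = 30 − 30/8 = 26.25 dB.
B: GR = 14 − 14/8 = 12.25 dB.
Difference: 14 dB in favour of A.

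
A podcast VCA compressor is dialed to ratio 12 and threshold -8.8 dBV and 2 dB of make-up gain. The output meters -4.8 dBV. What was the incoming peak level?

15.2 dBV

Remove make-up: -4.8 − 2 = -6.8 dBV.
The compressed level sits -6.8 − (-8.8) = 2 dB over threshold.
Before 12:1 compression the overshoot was 2 × 12 = 24 dB, so input = -8.8 + 24 = 15.2 dBV.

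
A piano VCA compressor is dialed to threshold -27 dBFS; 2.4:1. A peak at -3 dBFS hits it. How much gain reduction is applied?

The signal is 24 dB above threshold.
After 2.4:1 compression the overshoot becomes 24/2.4 = 10 dB.
GR = overshoot in − overshoot out = 24 − 10 = 14 dB.

14 dB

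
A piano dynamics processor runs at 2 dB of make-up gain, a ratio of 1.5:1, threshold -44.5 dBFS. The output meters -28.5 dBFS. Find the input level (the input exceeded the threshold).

-23.5 dBFS

Remove make-up: -28.5 − 2 = -30.5 dBFS.
Post-compression overshoot = -30.5 − (-44.5) = 14 dB.
Undo the ratio: input overshoot = 14 × 1.5 = 21 dB, giving input = -23.5 dBFS.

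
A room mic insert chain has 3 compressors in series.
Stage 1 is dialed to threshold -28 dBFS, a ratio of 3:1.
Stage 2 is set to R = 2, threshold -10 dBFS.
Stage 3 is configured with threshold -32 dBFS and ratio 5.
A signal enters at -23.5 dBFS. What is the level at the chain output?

-30.9 dBFS

Stage 1: 4.5 dB above -28 dBFS, reduced 3:1 to 1.5 dB above → -26.5 dBFS.
Stage 2: -26.5 dBFS is at or below the -10 dBFS threshold — no compression; output -26.5 dBFS.
Stage 3: 5.5 dB above -32 dBFS, reduced 5:1 to 1.1 dB above → -30.9 dBFS.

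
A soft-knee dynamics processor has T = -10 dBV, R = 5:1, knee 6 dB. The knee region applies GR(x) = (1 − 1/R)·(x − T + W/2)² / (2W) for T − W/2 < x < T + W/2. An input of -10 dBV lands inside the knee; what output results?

x − T + W/2 = -10 − (-10) + 3 = 3.
GR = (1 − 1/5) × 3² / 12 = 0.8 × 9 / 12 = 0.6 dB.
Output = -10 − 0.6 = -10.6 dBV.

-10.6 dBV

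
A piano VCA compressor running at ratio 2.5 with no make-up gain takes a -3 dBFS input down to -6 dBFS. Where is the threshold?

-8 dBFS

Let T be the threshold. Output overshoot = (input overshoot)/R, so -6 − T = (-3 − T)/2.5.
2.5·(-6 − T) = -3 − T → 1.5·T = -15 − (-3) = -12.
T = -12/1.5 = -8 dBFS.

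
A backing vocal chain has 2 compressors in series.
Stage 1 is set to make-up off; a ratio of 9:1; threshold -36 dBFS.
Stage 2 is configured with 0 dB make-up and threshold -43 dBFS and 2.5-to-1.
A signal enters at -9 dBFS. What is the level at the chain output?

-39 dBFS

Stage 1: 27 dB above -36 dBFS, reduced 9:1 to 3 dB above → -33 dBFS.
Stage 2: 10 dB above -43 dBFS, reduced 2.5:1 to 4 dB above → -39 dBFS.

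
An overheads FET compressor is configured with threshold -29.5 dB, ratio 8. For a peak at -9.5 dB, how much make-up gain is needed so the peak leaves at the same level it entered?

17.5 dB

Overshoot 20 dB → 20/8 = 2.5 dB after compression, so the compressed level is -29.5 + 2.5 = -27 dB.
Make-up = target − compressed = -9.5 − (-27) = 17.5 dB.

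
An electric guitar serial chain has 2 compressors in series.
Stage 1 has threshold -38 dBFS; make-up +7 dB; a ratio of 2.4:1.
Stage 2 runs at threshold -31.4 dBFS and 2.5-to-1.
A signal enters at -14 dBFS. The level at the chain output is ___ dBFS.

-27.24 dBFS

Stage 1: -14 dBFS is 24 dB over -38 dBFS; at 2.4:1 that becomes 10 dB over, giving -28 dBFS; +7 dB make-up → -21 dBFS.
Stage 2: -21 dBFS is 10.4 dB over -31.4 dBFS; at 2.5:1 that becomes 4.16 dB over, giving -27.24 dBFS.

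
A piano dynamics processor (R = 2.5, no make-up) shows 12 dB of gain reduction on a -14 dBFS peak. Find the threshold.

-34 dBFS

Let T be the threshold. Output overshoot = (input overshoot)/R, so -26 − T = (-14 − T)/2.5.
2.5·(-26 − T) = -14 − T → 1.5·T = -65 − (-14) = -51.
T = -51/1.5 = -34 dBFS.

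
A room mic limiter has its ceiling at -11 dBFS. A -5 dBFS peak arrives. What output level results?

The limiter clamps the peak to its -11 dBFS ceiling.

-11 dBFS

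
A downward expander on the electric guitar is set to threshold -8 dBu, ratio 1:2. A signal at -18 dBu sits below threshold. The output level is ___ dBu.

-28 dBu

Below threshold, a 1:2 expander applies gain = (2−1)×(T − x) of attenuation.
(2−1) × 10 = 10 dB, so output = -18 − 10 = -28 dBu.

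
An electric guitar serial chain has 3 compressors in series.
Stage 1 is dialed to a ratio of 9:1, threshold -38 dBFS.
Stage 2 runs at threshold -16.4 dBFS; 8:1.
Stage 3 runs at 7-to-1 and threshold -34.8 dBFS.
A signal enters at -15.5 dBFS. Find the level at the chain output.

-35.5 dBFS

Stage 1: overshoot 22.5 dB → 22.5/9 = 2.5 dB → -35.5 dBFS.
Stage 2: -35.5 dBFS ≤ -16.4 dBFS, so stage 2 doesn't engage; output -35.5 dBFS.
Stage 3: -35.5 dBFS is at or below the -34.8 dBFS threshold — no compression; output -35.5 dBFS.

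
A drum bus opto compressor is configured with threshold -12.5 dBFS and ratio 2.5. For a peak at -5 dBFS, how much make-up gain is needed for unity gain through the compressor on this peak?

Without make-up, output = threshold + overshoot/2.5 = -12.5 + 3 = -9.5 dBFS.
Gap to target: 4.5 dB.

4.5 dB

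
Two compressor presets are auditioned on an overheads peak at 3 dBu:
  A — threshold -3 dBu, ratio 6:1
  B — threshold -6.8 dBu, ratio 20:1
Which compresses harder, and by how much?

A: GR = 6 − 6/6 = 5 dB.
B: GR = 9.8 − 9.8/20 = 9.31 dB.
Difference: 4.31 dB in favour of B.

B, by 4.31 dB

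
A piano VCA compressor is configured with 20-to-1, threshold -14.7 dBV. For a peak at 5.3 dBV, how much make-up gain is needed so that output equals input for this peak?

19 dB

Overshoot 20 dB → 20/20 = 1 dB after compression, so the compressed level is -14.7 + 1 = -13.7 dBV.
Make-up = target − compressed = 5.3 − (-13.7) = 19 dB.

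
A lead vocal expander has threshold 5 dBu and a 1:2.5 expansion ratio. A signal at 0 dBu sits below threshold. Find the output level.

-7.5 dBu

Undershoot = 5 − 0 = 5 dB.
At 1:2.5, that expands to 12.5 dB under threshold.
Output = 5 − 12.5 = -7.5 dBu.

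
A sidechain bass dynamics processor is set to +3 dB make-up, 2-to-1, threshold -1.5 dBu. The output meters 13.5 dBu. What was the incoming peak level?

Remove make-up: 13.5 − 3 = 10.5 dBu.
Post-compression overshoot = 10.5 − (-1.5) = 12 dB.
Input overshoot = R × output overshoot = 24 dB → input = -1.5 + 24 = 22.5 dBu.

22.5 dBu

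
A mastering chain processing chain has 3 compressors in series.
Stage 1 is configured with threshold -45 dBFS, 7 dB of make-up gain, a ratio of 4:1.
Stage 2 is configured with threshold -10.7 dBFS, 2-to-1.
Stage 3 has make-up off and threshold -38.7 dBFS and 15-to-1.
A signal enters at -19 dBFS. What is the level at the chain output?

Stage 1: overshoot 26 dB → 26/4 = 6.5 dB → -38.5 dBFS; +7 dB make-up → -31.5 dBFS.
Stage 2: -31.5 dBFS ≤ -10.7 dBFS, so stage 2 doesn't engage; output -31.5 dBFS.
Stage 3: overshoot 7.2 dB → 7.2/15 = 0.48 dB → -38.22 dBFS.

-38.22 dBFS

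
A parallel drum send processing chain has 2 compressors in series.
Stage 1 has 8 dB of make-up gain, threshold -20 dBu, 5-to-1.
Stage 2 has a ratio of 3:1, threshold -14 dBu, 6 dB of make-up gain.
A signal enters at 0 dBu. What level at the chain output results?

Stage 1: 20 dB above -20 dBu, reduced 5:1 to 4 dB above → -16 dBu; +8 dB make-up → -8 dBu.
Stage 2: overshoot 6 dB → 6/3 = 2 dB → -12 dBu; +6 dB make-up → -6 dBu.

-6 dBu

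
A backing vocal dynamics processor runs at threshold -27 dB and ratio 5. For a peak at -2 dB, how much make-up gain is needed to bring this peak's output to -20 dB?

The peak compresses to -27 + 25/5 = -22 dB.
To reach -20 dB requires -20 − (-22) = 2 dB of make-up.

2 dB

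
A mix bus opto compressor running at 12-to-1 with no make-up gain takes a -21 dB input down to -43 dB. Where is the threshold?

-45 dB

Gain reduction = -21 − (-43) = 22 dB; output overshoot = GR / (R − 1) = 22 / 11 = 2 dB.
Threshold = output − output overshoot = -43 − 2 = -45 dB.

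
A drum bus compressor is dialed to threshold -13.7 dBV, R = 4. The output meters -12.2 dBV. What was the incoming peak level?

Post-compression overshoot = -12.2 − (-13.7) = 1.5 dB.
Before 4:1 compression the overshoot was 1.5 × 4 = 6 dB, so input = -13.7 + 6 = -7.7 dBV.

-7.7 dBV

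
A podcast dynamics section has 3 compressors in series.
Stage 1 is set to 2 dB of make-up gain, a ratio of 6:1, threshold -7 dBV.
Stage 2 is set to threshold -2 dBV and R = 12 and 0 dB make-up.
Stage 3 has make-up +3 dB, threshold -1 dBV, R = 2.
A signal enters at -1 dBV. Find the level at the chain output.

-1 dBV

Stage 1: -1 dBV is 6 dB over -7 dBV; at 6:1 that becomes 1 dB over, giving -6 dBV; +2 dB make-up → -4 dBV.
Stage 2: below threshold (-4 ≤ -2); passes unchanged; output -4 dBV.
Stage 3: below threshold (-4 ≤ -1); passes unchanged; make-up brings it to -1 dBV.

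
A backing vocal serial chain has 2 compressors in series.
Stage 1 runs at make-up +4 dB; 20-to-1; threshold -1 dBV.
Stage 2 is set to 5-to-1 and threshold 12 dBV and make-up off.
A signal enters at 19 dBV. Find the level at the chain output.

4 dBV

Stage 1: overshoot 20 dB → 20/20 = 1 dB → 0 dBV; +4 dB make-up → 4 dBV.
Stage 2: below threshold (4 ≤ 12); passes unchanged; output 4 dBV.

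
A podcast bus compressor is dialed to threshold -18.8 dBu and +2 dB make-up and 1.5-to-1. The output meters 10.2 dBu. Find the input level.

Stripping the +2 dB make-up gives 8.2 dBu at the gain stage.
Post-compression overshoot = 8.2 − (-18.8) = 27 dB.
Undo the ratio: input overshoot = 27 × 1.5 = 40.5 dB, giving input = 21.7 dBu.

21.7 dBu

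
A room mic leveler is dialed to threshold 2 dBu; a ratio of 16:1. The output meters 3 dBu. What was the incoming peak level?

18 dBu

Post-compression overshoot = 3 − 2 = 1 dB.
Input overshoot = R × output overshoot = 16 dB → input = 2 + 16 = 18 dBu.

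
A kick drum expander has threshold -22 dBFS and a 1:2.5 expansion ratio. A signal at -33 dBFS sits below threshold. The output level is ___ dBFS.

-49.5 dBFS

The input is 11 dB below the -22 dBFS threshold.
A 1:2.5 expander multiplies undershoot by 2.5: 11 × 2.5 = 27.5 dB below threshold.
Output = -22 − 27.5 = -49.5 dBFS.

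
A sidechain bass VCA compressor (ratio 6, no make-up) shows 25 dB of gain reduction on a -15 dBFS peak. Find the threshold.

-45 dBFS

Gain reduction = -15 − (-40) = 25 dB; output overshoot = GR / (R − 1) = 25 / 5 = 5 dB.
Threshold = output − output overshoot = -40 − 5 = -45 dBFS.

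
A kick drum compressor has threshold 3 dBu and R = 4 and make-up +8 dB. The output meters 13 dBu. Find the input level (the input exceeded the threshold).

Before make-up, the level was 13 − 8 = 5 dBu.
The compressed level sits 5 − 3 = 2 dB over threshold.
Undo the ratio: input overshoot = 2 × 4 = 8 dB, giving input = 11 dBu.

11 dBu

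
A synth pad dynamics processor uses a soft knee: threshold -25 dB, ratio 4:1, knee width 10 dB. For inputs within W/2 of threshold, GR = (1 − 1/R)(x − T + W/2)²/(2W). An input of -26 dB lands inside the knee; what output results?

-26.6 dB

x − T + W/2 = -26 − (-25) + 5 = 4.
GR = (1 − 1/4) × 4² / 20 = 0.75 × 16 / 20 = 0.6 dB.
Output = -26 − 0.6 = -26.6 dB.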